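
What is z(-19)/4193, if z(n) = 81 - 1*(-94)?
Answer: 25/599 ≈ 0.041736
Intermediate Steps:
z(n) = 175 (z(n) = 81 + 94 = 175)
z(-19)/4193 = 175/4193 = 175*(1/4193) = 25/599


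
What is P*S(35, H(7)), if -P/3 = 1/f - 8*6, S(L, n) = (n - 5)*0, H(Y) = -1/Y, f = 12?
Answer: 0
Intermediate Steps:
S(L, n) = 0 (S(L, n) = (-5 + n)*0 = 0)
P = 575/4 (P = -3*(1/12 - 8*6) = -3*(1/12 - 48) = -3*(-575/12) = 575/4 ≈ 143.75)
P*S(35, H(7)) = (575/4)*0 = 0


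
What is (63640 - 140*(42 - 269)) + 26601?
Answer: 122021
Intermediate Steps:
(63640 - 140*(42 - 269)) + 26601 = (63640 - 140*(-227)) + 26601 = (63640 + 31780) + 26601 = 95420 + 26601 = 122021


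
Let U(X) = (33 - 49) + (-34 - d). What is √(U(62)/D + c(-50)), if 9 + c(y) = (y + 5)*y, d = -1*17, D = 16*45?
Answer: 17*√27915/60 ≈ 47.339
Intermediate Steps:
D = 720
d = -17
c(y) = -9 + y*(5 + y) (c(y) = -9 + (y + 5)*y = -9 + (5 + y)*y = -9 + y*(5 + y))
U(X) = -33 (U(X) = (33 - 49) + (-34 - 1*(-17)) = -16 + (-34 + 17) = -16 - 17 = -33)
√(U(62)/D + c(-50)) = √(-33/720 + (-9 + (-50)² + 5*(-50))) = √(-33*1/720 + (-9 + 2500 - 250)) = √(-11/240 + 2241) = √(537829/240) = 17*√27915/60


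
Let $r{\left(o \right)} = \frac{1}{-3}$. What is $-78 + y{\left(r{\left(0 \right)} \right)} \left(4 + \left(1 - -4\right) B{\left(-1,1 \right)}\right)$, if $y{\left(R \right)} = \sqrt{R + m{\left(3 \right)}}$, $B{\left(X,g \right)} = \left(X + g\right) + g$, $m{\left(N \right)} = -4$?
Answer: $-78 + 3 i \sqrt{39} \approx -78.0 + 18.735 i$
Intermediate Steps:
$B{\left(X,g \right)} = X + 2 g$
$r{\left(o \right)} = - \frac{1}{3}$
$y{\left(R \right)} = \sqrt{-4 + R}$ ($y{\left(R \right)} = \sqrt{R - 4} = \sqrt{-4 + R}$)
$-78 + y{\left(r{\left(0 \right)} \right)} \left(4 + \left(1 - -4\right) B{\left(-1,1 \right)}\right) = -78 + \sqrt{-4 - \frac{1}{3}} \left(4 + \left(1 - -4\right) \left(-1 + 2 \cdot 1\right)\right) = -78 + \sqrt{- \frac{13}{3}} \left(4 + \left(1 + 4\right) \left(-1 + 2\right)\right) = -78 + \frac{i \sqrt{39}}{3} \left(4 + 5 \cdot 1\right) = -78 + \frac{i \sqrt{39}}{3} \left(4 + 5\right) = -78 + \frac{i \sqrt{39}}{3} \cdot 9 = -78 + 3 i \sqrt{39}$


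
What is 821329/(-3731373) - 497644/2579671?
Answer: -3975653987971/9625714718283 ≈ -0.41302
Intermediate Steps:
821329/(-3731373) - 497644/2579671 = 821329*(-1/3731373) - 497644*1/2579671 = -821329/3731373 - 497644/2579671 = -3975653987971/9625714718283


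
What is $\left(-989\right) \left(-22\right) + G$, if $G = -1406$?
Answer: $20352$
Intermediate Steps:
$\left(-989\right) \left(-22\right) + G = \left(-989\right) \left(-22\right) - 1406 = 21758 - 1406 = 20352$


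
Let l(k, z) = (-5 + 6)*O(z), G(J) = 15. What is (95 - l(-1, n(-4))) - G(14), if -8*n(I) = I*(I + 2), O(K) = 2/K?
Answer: 82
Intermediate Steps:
n(I) = -I*(2 + I)/8 (n(I) = -I*(I + 2)/8 = -I*(2 + I)/8)
l(k, z) = 2/z (l(k, z) = (-5 + 6)*(2/z) = 1*(2/z) = 2/z)
(95 - l(-1, n(-4))) - G(14) = (95 - 2/((-1/8*(-4)*(2 - 4)))) - 1*15 = (95 - 2/((-1/8*(-4)*(-2)))) - 15 = (95 - 2/(-1)) - 15 = (95 - 2*(-1)) - 15 = (95 - 1*(-2)) - 15 = (95 + 2) - 15 = 97 - 15 = 82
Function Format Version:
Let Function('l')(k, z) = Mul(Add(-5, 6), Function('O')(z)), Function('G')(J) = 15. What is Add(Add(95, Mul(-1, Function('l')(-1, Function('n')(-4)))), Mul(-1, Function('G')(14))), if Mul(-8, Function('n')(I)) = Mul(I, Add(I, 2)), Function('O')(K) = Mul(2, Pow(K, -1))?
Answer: 82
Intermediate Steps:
Function('n')(I) = Mul(Rational(-1, 8), I, Add(2, I)) (Function('n')(I) = Mul(Rational(-1, 8), Mul(I, Add(I, 2))) = Mul(Rational(-1, 8), Mul(I, Add(2, I))) = Mul(Rational(-1, 8), I, Add(2, I)))
Function('l')(k, z) = Mul(2, Pow(z, -1)) (Function('l')(k, z) = Mul(Add(-5, 6), Mul(2, Pow(z, -1))) = Mul(1, Mul(2, Pow(z, -1))) = Mul(2, Pow(z, -1)))
Add(Add(95, Mul(-1, Function('l')(-1, Function('n')(-4)))), Mul(-1, Function('G')(14))) = Add(Add(95, Mul(-1, Mul(2, Pow(Mul(Rational(-1, 8), -4, Add(2, -4)), -1)))), Mul(-1, 15)) = Add(Add(95, Mul(-1, Mul(2, Pow(Mul(Rational(-1, 8), -4, -2), -1)))), -15) = Add(Add(95, Mul(-1, Mul(2, Pow(-1, -1)))), -15) = Add(Add(95, Mul(-1, Mul(2, -1))), -15) = Add(Add(95, Mul(-1, -2)), -15) = Add(Add(95, 2), -15) = Add(97, -15) = 82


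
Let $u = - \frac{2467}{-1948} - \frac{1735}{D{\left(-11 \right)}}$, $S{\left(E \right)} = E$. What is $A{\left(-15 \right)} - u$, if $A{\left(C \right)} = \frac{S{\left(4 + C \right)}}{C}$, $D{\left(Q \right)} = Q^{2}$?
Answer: $\frac{48811883}{3535620} \approx 13.806$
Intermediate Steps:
$u = - \frac{3081273}{235708}$ ($u = - \frac{2467}{-1948} - \frac{1735}{\left(-11\right)^{2}} = \left(-2467\right) \left(- \frac{1}{1948}\right) - \frac{1735}{121} = \frac{2467}{1948} - \frac{1735}{121} = - \frac{3081273}{235708} \approx -13.072$)
$A{\left(C \right)} = \frac{4 + C}{C}$
$A{\left(-15 \right)} - u = \frac{4 - 15}{-15} - - \frac{3081273}{235708} = \left(- \frac{1}{15}\right) \left(-11\right) + \frac{3081273}{235708} = \frac{11}{15} + \frac{3081273}{235708} = \frac{48811883}{3535620}$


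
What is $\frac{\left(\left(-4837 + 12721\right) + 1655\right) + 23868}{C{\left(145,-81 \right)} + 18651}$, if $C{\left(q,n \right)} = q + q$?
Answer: $\frac{33407}{18941} \approx 1.7637$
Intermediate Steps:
$C{\left(q,n \right)} = 2 q$
$\frac{\left(\left(-4837 + 12721\right) + 1655\right) + 23868}{C{\left(145,-81 \right)} + 18651} = \frac{\left(\left(-4837 + 12721\right) + 1655\right) + 23868}{2 \cdot 145 + 18651} = \frac{\left(7884 + 1655\right) + 23868}{290 + 18651} = \frac{9539 + 23868}{18941} = 33407 \cdot \frac{1}{18941} = \frac{33407}{18941}$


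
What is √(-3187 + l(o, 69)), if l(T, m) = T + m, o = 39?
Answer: I*√3079 ≈ 55.489*I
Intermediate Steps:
√(-3187 + l(o, 69)) = √(-3187 + (39 + 69)) = √(-3187 + 108) = √(-3079) = I*√3079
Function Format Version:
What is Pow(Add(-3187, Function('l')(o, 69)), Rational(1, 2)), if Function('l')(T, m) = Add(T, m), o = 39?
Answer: Mul(I, Pow(3079, Rational(1, 2))) ≈ Mul(55.489, I)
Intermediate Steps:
Pow(Add(-3187, Function('l')(o, 69)), Rational(1, 2)) = Pow(Add(-3187, Add(39, 69)), Rational(1, 2)) = Pow(Add(-3187, 108), Rational(1, 2)) = Pow(-3079, Rational(1, 2)) = Mul(I, Pow(3079, Rational(1, 2)))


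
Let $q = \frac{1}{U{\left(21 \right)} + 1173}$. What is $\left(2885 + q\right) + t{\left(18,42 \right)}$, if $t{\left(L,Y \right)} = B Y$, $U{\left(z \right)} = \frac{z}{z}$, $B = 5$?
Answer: $\frac{3633531}{1174} \approx 3095.0$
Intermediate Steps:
$U{\left(z \right)} = 1$
$q = \frac{1}{1174}$ ($q = \frac{1}{1 + 1173} = \frac{1}{1174} \approx 0.00085179$)
$t{\left(L,Y \right)} = 5 Y$
$\left(2885 + q\right) + t{\left(18,42 \right)} = \left(2885 + \frac{1}{1174}\right) + 5 \cdot 42 = \frac{3386991}{1174} + 210 = \frac{3633531}{1174}$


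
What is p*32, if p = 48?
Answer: 1536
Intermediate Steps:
p*32 = 48*32 = 1536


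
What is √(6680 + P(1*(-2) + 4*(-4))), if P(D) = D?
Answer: √6662 ≈ 81.621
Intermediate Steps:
√(6680 + P(1*(-2) + 4*(-4))) = √(6680 + (1*(-2) + 4*(-4))) = √(6680 + (-2 - 16)) = √(6680 - 18) = √6662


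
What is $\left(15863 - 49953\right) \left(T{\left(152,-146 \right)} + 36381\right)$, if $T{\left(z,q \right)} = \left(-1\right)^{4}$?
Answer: $-1240262380$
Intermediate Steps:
$T{\left(z,q \right)} = 1$
$\left(15863 - 49953\right) \left(T{\left(152,-146 \right)} + 36381\right) = \left(15863 - 49953\right) \left(1 + 36381\right) = \left(-34090\right) 36382 = -1240262380$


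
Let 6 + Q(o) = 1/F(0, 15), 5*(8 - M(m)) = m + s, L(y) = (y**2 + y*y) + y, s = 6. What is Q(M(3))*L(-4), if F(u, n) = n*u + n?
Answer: -2492/15 ≈ -166.13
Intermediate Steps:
F(u, n) = n + n*u
L(y) = y + 2*y**2 (L(y) = (y**2 + y**2) + y = 2*y**2 + y = y + 2*y**2)
M(m) = 34/5 - m/5 (M(m) = 8 - (m + 6)/5 = 8 - (6 + m)/5 = 8 + (-6/5 - m/5) = 34/5 - m/5)
Q(o) = -89/15 (Q(o) = -6 + 1/(15*(1 + 0)) = -6 + 1/(15*1) = -6 + 1/15 = -89/15)
Q(M(3))*L(-4) = -(-356)*(1 + 2*(-4))/15 = -(-356)*(1 - 8)/15 = -(-356)*(-7)/15 = -89/15*28 = -2492/15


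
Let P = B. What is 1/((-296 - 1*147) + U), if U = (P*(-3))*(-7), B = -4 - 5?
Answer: -1/632 ≈ -0.0015823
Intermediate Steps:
B = -9
P = -9
U = -189 (U = -9*(-3)*(-7) = 27*(-7) = -189)
1/((-296 - 1*147) + U) = 1/((-296 - 1*147) - 189) = 1/((-296 - 147) - 189) = 1/(-443 - 189) = 1/(-632) = -1/632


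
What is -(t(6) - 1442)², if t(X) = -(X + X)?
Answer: -2114116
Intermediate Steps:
t(X) = -2*X
-(t(6) - 1442)² = -(-2*6 - 1442)² = -(-12 - 1442)² = -1*(-1454)² = -1*2114116 = -2114116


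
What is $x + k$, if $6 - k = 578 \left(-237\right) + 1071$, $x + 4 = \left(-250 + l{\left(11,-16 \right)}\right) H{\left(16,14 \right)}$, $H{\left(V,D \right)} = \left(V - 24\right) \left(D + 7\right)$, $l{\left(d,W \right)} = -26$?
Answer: $182285$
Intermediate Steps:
$H{\left(V,D \right)} = \left(-24 + V\right) \left(7 + D\right)$
$x = 46364$ ($x = -4 + \left(-250 - 26\right) \left(-168 - 336 + 7 \cdot 16 + 14 \cdot 16\right) = -4 - 276 \left(-168 - 336 + 112 + 224\right) = -4 - -46368 = -4 + 46368 = 46364$)
$k = 135921$ ($k = 6 - \left(578 \left(-237\right) + 1071\right) = 6 - \left(-136986 + 1071\right) = 6 - -135915 = 6 + 135915 = 135921$)
$x + k = 46364 + 135921 = 182285$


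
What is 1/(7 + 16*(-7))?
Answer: -1/105 ≈ -0.0095238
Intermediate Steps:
1/(7 + 16*(-7)) = 1/(7 - 112) = 1/(-105) = -1/105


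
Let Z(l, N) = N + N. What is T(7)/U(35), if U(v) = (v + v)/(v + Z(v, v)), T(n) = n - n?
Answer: 0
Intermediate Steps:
T(n) = 0
Z(l, N) = 2*N
U(v) = 2/3 (U(v) = (v + v)/(v + 2*v) = (2*v)/((3*v)) = (2*v)*(1/(3*v)) = 2/3)
T(7)/U(35) = 0/(2/3) = 0*(3/2) = 0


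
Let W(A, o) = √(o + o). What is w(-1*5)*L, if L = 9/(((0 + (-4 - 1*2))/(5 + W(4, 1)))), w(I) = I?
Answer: 75/2 + 15*√2/2 ≈ 48.107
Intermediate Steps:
W(A, o) = √2*√o (W(A, o) = √(2*o) = √2*√o)
L = -15/2 - 3*√2/2 (L = 9/(((0 + (-4 - 1*2))/(5 + √2*√1))) = 9/(((0 + (-4 - 2))/(5 + √2*1))) = 9/(((0 - 6)/(5 + √2))) = 9/((-6/(5 + √2))) = 9*(-⅚ - √2/6) = -15/2 - 3*√2/2 ≈ -9.6213)
w(-1*5)*L = (-1*5)*(-15/2 - 3*√2/2) = -5*(-15/2 - 3*√2/2) = 75/2 + 15*√2/2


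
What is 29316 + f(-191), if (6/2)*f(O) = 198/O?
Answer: 5599290/191 ≈ 29316.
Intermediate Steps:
f(O) = 66/O (f(O) = (198/O)/3 = 66/O)
29316 + f(-191) = 29316 + 66/(-191) = 29316 + 66*(-1/191) = 29316 - 66/191 = 5599290/191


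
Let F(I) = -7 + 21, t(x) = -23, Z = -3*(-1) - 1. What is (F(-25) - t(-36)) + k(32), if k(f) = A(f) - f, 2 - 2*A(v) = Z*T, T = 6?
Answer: 0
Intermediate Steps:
Z = 2 (Z = 3 - 1 = 2)
F(I) = 14
A(v) = -5 (A(v) = 1 - 6 = -5)
k(f) = -5 - f
(F(-25) - t(-36)) + k(32) = (14 - 1*(-23)) + (-5 - 1*32) = (14 + 23) + (-5 - 32) = 37 - 37 = 0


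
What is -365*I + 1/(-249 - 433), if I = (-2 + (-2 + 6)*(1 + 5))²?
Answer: -120482121/682 ≈ -1.7666e+5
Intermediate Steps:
I = 484 (I = (-2 + 4*6)² = (-2 + 24)² = 22² = 484)
-365*I + 1/(-249 - 433) = -365*484 + 1/(-249 - 433) = -176660 + 1/(-682) = -176660 - 1/682 = -120482121/682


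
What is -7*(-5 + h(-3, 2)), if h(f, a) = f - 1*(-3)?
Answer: 35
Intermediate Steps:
h(f, a) = 3 + f (h(f, a) = f + 3 = 3 + f)
-7*(-5 + h(-3, 2)) = -7*(-5 + (3 - 3)) = -7*(-5 + 0) = -7*(-5) = 35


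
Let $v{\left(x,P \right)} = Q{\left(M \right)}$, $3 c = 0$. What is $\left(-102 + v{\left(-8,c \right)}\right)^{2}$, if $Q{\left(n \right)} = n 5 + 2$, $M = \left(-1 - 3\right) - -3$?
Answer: $11025$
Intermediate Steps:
$c = 0$ ($c = \frac{1}{3} \cdot 0 = 0$)
$M = -1$ ($M = \left(-1 - 3\right) + 3 = -4 + 3 = -1$)
$Q{\left(n \right)} = 2 + 5 n$ ($Q{\left(n \right)} = 5 n + 2 = 2 + 5 n$)
$v{\left(x,P \right)} = -3$ ($v{\left(x,P \right)} = 2 + 5 \left(-1\right) = 2 - 5 = -3$)
$\left(-102 + v{\left(-8,c \right)}\right)^{2} = \left(-102 - 3\right)^{2} = \left(-105\right)^{2} = 11025$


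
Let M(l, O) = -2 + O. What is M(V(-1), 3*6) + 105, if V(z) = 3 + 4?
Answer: 121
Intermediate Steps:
V(z) = 7
M(V(-1), 3*6) + 105 = (-2 + 3*6) + 105 = (-2 + 18) + 105 = 16 + 105 = 121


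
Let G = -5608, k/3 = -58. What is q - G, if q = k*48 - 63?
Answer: -2807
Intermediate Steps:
k = -174 (k = 3*(-58) = -174)
q = -8415 (q = -174*48 - 63 = -8352 - 63 = -8415)
q - G = -8415 - 1*(-5608) = -8415 + 5608 = -2807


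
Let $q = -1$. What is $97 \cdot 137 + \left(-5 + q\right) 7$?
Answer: $13247$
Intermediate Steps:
$97 \cdot 137 + \left(-5 + q\right) 7 = 97 \cdot 137 + \left(-5 - 1\right) 7 = 13289 - 42 = 13247$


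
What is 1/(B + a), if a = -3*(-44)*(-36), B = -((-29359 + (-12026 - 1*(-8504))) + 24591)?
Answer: 1/3538 ≈ 0.00028265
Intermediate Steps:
B = 8290 (B = -((-29359 + (-12026 + 8504)) + 24591) = -((-29359 - 3522) + 24591) = -(-32881 + 24591) = -1*(-8290) = 8290)
a = -4752 (a = 132*(-36) = -4752)
1/(B + a) = 1/(8290 - 4752) = 1/3538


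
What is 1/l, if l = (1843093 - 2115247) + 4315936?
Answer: 1/4043782 ≈ 2.4729e-7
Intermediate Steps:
l = 4043782 (l = -272154 + 4315936 = 4043782)
1/l = 1/4043782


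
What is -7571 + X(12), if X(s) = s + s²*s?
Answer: -5831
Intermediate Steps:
X(s) = s + s³
-7571 + X(12) = -7571 + (12 + 12³) = -7571 + (12 + 1728) = -7571 + 1740 = -5831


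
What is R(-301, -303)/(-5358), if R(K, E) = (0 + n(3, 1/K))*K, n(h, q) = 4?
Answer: 602/2679 ≈ 0.22471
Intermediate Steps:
R(K, E) = 4*K (R(K, E) = (0 + 4)*K = 4*K)
R(-301, -303)/(-5358) = (4*(-301))/(-5358) = -1204*(-1/5358) = 602/2679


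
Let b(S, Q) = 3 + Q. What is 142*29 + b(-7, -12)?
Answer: 4109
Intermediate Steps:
142*29 + b(-7, -12) = 142*29 + (3 - 12) = 4118 - 9 = 4109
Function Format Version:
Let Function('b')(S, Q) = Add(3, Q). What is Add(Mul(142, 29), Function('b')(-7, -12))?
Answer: 4109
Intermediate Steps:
Add(Mul(142, 29), Function('b')(-7, -12)) = Add(Mul(142, 29), Add(3, -12)) = Add(4118, -9) = 4109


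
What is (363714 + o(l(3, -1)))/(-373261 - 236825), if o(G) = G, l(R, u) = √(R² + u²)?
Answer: -60619/101681 - √10/610086 ≈ -0.59617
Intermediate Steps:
(363714 + o(l(3, -1)))/(-373261 - 236825) = (363714 + √(3² + (-1)²))/(-373261 - 236825) = (363714 + √(9 + 1))/(-610086) = (363714 + √10)*(-1/610086) = -60619/101681 - √10/610086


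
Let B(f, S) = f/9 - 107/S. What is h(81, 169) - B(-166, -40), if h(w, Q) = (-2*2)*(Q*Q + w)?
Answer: -41238803/360 ≈ -1.1455e+5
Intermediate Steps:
B(f, S) = -107/S + f/9 (B(f, S) = f*(⅑) - 107/S = f/9 - 107/S = -107/S + f/9)
h(w, Q) = -4*w - 4*Q² (h(w, Q) = -4*(Q² + w) = -4*(w + Q²) = -4*w - 4*Q²)
h(81, 169) - B(-166, -40) = (-4*81 - 4*169²) - (-107/(-40) + (⅑)*(-166)) = (-324 - 4*28561) - (-107*(-1/40) - 166/9) = (-324 - 114244) - (107/40 - 166/9) = -114568 - 1*(-5677/360) = -114568 + 5677/360 = -41238803/360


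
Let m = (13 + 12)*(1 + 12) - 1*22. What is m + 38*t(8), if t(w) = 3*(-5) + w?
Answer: 37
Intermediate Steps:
t(w) = -15 + w
m = 303 (m = 25*13 - 22 = 325 - 22 = 303)
m + 38*t(8) = 303 + 38*(-15 + 8) = 303 + 38*(-7) = 303 - 266 = 37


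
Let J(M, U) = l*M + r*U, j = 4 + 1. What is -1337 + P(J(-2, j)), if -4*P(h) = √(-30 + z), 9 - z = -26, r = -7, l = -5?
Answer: -1337 - √5/4 ≈ -1337.6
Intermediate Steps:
j = 5
z = 35 (z = 9 - 1*(-26) = 9 + 26 = 35)
J(M, U) = -7*U - 5*M (J(M, U) = -5*M - 7*U = -7*U - 5*M)
P(h) = -√5/4 (P(h) = -√(-30 + 35)/4 = -√5/4)
-1337 + P(J(-2, j)) = -1337 - √5/4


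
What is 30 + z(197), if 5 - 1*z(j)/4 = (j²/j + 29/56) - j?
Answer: 671/14 ≈ 47.929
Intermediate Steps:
z(j) = 251/14 (z(j) = 20 - 4*((j²/j + 29/56) - j) = 20 - 4*((j + 29*(1/56)) - j) = 20 - 4*((j + 29/56) - j) = 20 - 4*((29/56 + j) - j) = 20 - 4*29/56 = 20 - 29/14 = 251/14)
30 + z(197) = 30 + 251/14 = 671/14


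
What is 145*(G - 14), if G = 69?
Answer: 7975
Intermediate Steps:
145*(G - 14) = 145*(69 - 14) = 145*55 = 7975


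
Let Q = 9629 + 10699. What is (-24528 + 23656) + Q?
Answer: 19456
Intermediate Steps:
Q = 20328
(-24528 + 23656) + Q = (-24528 + 23656) + 20328 = -872 + 20328 = 19456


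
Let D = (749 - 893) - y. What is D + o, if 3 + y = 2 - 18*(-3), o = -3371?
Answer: -3568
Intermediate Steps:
y = 53 (y = -3 + (2 - 18*(-3)) = -3 + (2 + 54) = -3 + 56 = 53)
D = -197 (D = (749 - 893) - 1*53 = -144 - 53 = -197)
D + o = -197 - 3371 = -3568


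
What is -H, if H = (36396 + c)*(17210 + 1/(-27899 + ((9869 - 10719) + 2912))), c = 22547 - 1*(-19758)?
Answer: -4999253567867/3691 ≈ -1.3544e+9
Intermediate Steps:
c = 42305 (c = 22547 + 19758 = 42305)
H = 4999253567867/3691 (H = (36396 + 42305)*(17210 + 1/(-27899 + ((9869 - 10719) + 2912))) = 78701*(17210 + 1/(-27899 + (-850 + 2912))) = 78701*(17210 + 1/(-27899 + 2062)) = 78701*(17210 + 1/(-25837)) = 78701*(17210 - 1/25837) = 78701*(444654769/25837) = 4999253567867/3691 ≈ 1.3544e+9)
-H = -1*4999253567867/3691 = -4999253567867/3691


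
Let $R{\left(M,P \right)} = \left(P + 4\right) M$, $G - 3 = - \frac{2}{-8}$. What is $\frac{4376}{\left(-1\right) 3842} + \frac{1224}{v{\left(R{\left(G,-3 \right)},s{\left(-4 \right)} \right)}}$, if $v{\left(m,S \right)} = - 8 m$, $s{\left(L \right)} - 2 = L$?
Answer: $- \frac{1204096}{24973} \approx -48.216$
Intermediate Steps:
$G = \frac{13}{4}$ ($G = 3 - \frac{2}{-8} = 3 - - \frac{1}{4} = 3 + \frac{1}{4} = \frac{13}{4} \approx 3.25$)
$s{\left(L \right)} = 2 + L$
$R{\left(M,P \right)} = M \left(4 + P\right)$ ($R{\left(M,P \right)} = \left(4 + P\right) M = M \left(4 + P\right)$)
$\frac{4376}{\left(-1\right) 3842} + \frac{1224}{v{\left(R{\left(G,-3 \right)},s{\left(-4 \right)} \right)}} = \frac{4376}{\left(-1\right) 3842} + \frac{1224}{\left(-8\right) \frac{13 \left(4 - 3\right)}{4}} = \frac{4376}{-3842} + \frac{1224}{\left(-8\right) \frac{13}{4} \cdot 1} = 4376 \left(- \frac{1}{3842}\right) + \frac{1224}{\left(-8\right) \frac{13}{4}} = - \frac{2188}{1921} + \frac{1224}{-26} = - \frac{2188}{1921} + 1224 \left(- \frac{1}{26}\right) = - \frac{2188}{1921} - \frac{612}{13} = - \frac{1204096}{24973}$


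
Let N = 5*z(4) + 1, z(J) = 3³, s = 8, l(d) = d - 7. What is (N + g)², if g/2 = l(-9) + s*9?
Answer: 61504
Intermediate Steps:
l(d) = -7 + d
z(J) = 27
N = 136 (N = 5*27 + 1 = 135 + 1 = 136)
g = 112 (g = 2*((-7 - 9) + 8*9) = 2*(-16 + 72) = 2*56 = 112)
(N + g)² = (136 + 112)² = 248² = 61504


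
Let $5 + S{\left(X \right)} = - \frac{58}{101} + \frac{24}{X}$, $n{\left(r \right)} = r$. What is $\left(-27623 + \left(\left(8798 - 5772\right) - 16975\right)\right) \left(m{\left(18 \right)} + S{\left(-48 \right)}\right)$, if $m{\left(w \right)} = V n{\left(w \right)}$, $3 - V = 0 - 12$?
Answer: $- \frac{1108164018}{101} \approx -1.0972 \cdot 10^{7}$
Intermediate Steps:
$V = 15$ ($V = 3 - \left(0 - 12\right) = 3 - -12 = 3 + 12 = 15$)
$m{\left(w \right)} = 15 w$
$S{\left(X \right)} = - \frac{563}{101} + \frac{24}{X}$ ($S{\left(X \right)} = -5 + \left(- \frac{58}{101} + \frac{24}{X}\right) = -5 + \left(\left(-58\right) \frac{1}{101} + \frac{24}{X}\right) = -5 - \left(\frac{58}{101} - \frac{24}{X}\right) = - \frac{563}{101} + \frac{24}{X}$)
$\left(-27623 + \left(\left(8798 - 5772\right) - 16975\right)\right) \left(m{\left(18 \right)} + S{\left(-48 \right)}\right) = \left(-27623 + \left(\left(8798 - 5772\right) - 16975\right)\right) \left(15 \cdot 18 - \left(\frac{563}{101} - \frac{24}{-48}\right)\right) = \left(-27623 + \left(3026 - 16975\right)\right) \left(270 + \left(- \frac{563}{101} + 24 \left(- \frac{1}{48}\right)\right)\right) = \left(-27623 - 13949\right) \left(270 - \frac{1227}{202}\right) = - 41572 \left(270 - \frac{1227}{202}\right) = \left(-41572\right) \frac{53313}{202} = - \frac{1108164018}{101}$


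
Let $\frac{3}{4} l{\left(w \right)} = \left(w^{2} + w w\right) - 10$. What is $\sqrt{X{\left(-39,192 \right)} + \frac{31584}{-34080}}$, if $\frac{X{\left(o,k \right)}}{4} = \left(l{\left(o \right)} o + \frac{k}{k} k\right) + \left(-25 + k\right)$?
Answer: $\frac{i \sqrt{79297567295}}{355} \approx 793.23 i$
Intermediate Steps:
$l{\left(w \right)} = - \frac{40}{3} + \frac{8 w^{2}}{3}$ ($l{\left(w \right)} = \frac{4 \left(\left(w^{2} + w w\right) - 10\right)}{3} = \frac{4 \left(\left(w^{2} + w^{2}\right) - 10\right)}{3} = \frac{4 \left(2 w^{2} - 10\right)}{3} = \frac{4 \left(-10 + 2 w^{2}\right)}{3} = - \frac{40}{3} + \frac{8 w^{2}}{3}$)
$X{\left(o,k \right)} = -100 + 8 k + 4 o \left(- \frac{40}{3} + \frac{8 o^{2}}{3}\right)$ ($X{\left(o,k \right)} = 4 \left(\left(\left(- \frac{40}{3} + \frac{8 o^{2}}{3}\right) o + \frac{k}{k} k\right) + \left(-25 + k\right)\right) = 4 \left(\left(o \left(- \frac{40}{3} + \frac{8 o^{2}}{3}\right) + 1 k\right) + \left(-25 + k\right)\right) = 4 \left(\left(o \left(- \frac{40}{3} + \frac{8 o^{2}}{3}\right) + k\right) + \left(-25 + k\right)\right) = 4 \left(\left(k + o \left(- \frac{40}{3} + \frac{8 o^{2}}{3}\right)\right) + \left(-25 + k\right)\right) = 4 \left(-25 + 2 k + o \left(- \frac{40}{3} + \frac{8 o^{2}}{3}\right)\right) = -100 + 8 k + 4 o \left(- \frac{40}{3} + \frac{8 o^{2}}{3}\right)$)
$\sqrt{X{\left(-39,192 \right)} + \frac{31584}{-34080}} = \sqrt{\left(-100 + 8 \cdot 192 + \frac{32}{3} \left(-39\right) \left(-5 + \left(-39\right)^{2}\right)\right) + \frac{31584}{-34080}} = \sqrt{\left(-100 + 1536 + \frac{32}{3} \left(-39\right) \left(-5 + 1521\right)\right) + 31584 \left(- \frac{1}{34080}\right)} = \sqrt{\left(-100 + 1536 + \frac{32}{3} \left(-39\right) 1516\right) - \frac{329}{355}} = \sqrt{\left(-100 + 1536 - 630656\right) - \frac{329}{355}} = \sqrt{-629220 - \frac{329}{355}} = \sqrt{- \frac{223373429}{355}} = \frac{i \sqrt{79297567295}}{355}$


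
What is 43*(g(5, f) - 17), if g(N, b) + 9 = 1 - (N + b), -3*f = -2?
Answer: -3956/3 ≈ -1318.7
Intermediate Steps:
f = ⅔ (f = -⅓*(-2) = ⅔ ≈ 0.66667)
g(N, b) = -8 - N - b (g(N, b) = -9 + (1 - (N + b)) = -9 + (1 + (-N - b)) = -9 + (1 - N - b) = -8 - N - b)
43*(g(5, f) - 17) = 43*((-8 - 1*5 - 1*⅔) - 17) = 43*((-8 - 5 - ⅔) - 17) = 43*(-41/3 - 17) = 43*(-92/3) = -3956/3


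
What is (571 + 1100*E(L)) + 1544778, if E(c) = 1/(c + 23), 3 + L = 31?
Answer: 78813899/51 ≈ 1.5454e+6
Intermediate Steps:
L = 28 (L = -3 + 31 = 28)
E(c) = 1/(23 + c)
(571 + 1100*E(L)) + 1544778 = (571 + 1100/(23 + 28)) + 1544778 = (571 + 1100/51) + 1544778 = 30221/51 + 1544778 = 78813899/51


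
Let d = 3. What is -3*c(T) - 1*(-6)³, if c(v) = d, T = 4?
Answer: 207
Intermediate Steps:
c(v) = 3
-3*c(T) - 1*(-6)³ = -3*3 - 1*(-6)³ = -1*9 - 1*(-216) = -9 + 216 = 207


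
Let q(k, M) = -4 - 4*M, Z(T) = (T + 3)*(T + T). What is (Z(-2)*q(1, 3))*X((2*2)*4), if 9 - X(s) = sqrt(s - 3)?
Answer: 576 - 64*sqrt(13) ≈ 345.24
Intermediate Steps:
Z(T) = 2*T*(3 + T) (Z(T) = (3 + T)*(2*T) = 2*T*(3 + T))
X(s) = 9 - sqrt(-3 + s) (X(s) = 9 - sqrt(s - 3) = 9 - sqrt(-3 + s))
(Z(-2)*q(1, 3))*X((2*2)*4) = ((2*(-2)*(3 - 2))*(-4 - 4*3))*(9 - sqrt(-3 + (2*2)*4)) = ((2*(-2)*1)*(-4 - 12))*(9 - sqrt(-3 + 4*4)) = (-4*(-16))*(9 - sqrt(-3 + 16)) = 64*(9 - sqrt(13)) = 576 - 64*sqrt(13)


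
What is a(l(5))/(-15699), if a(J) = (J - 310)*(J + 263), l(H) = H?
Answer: 81740/15699 ≈ 5.2067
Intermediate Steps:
a(J) = (-310 + J)*(263 + J)
a(l(5))/(-15699) = (-81530 + 5² - 47*5)/(-15699) = (-81530 + 25 - 235)*(-1/15699) = -81740*(-1/15699) = 81740/15699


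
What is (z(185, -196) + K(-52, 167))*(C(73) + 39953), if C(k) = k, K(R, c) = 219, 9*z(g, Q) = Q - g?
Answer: 7071260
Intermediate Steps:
z(g, Q) = -g/9 + Q/9 (z(g, Q) = (Q - g)/9 = -g/9 + Q/9)
(z(185, -196) + K(-52, 167))*(C(73) + 39953) = ((-⅑*185 + (⅑)*(-196)) + 219)*(73 + 39953) = ((-185/9 - 196/9) + 219)*40026 = (-127/3 + 219)*40026 = (530/3)*40026 = 7071260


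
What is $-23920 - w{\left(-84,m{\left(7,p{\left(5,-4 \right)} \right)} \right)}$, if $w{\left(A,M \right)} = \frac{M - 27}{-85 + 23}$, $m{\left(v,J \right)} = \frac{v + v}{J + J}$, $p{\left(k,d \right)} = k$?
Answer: $- \frac{3707664}{155} \approx -23920.0$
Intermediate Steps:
$m{\left(v,J \right)} = \frac{v}{J}$ ($m{\left(v,J \right)} = \frac{2 v}{2 J} = 2 v \frac{1}{2 J} = \frac{v}{J}$)
$w{\left(A,M \right)} = \frac{27}{62} - \frac{M}{62}$ ($w{\left(A,M \right)} = \frac{-27 + M}{-62} = \left(-27 + M\right) \left(- \frac{1}{62}\right) = \frac{27}{62} - \frac{M}{62}$)
$-23920 - w{\left(-84,m{\left(7,p{\left(5,-4 \right)} \right)} \right)} = -23920 - \left(\frac{27}{62} - \frac{7 \cdot \frac{1}{5}}{62}\right) = -23920 - \left(\frac{27}{62} - \frac{7}{310}\right) = -23920 - \frac{64}{155} = - \frac{3707664}{155}$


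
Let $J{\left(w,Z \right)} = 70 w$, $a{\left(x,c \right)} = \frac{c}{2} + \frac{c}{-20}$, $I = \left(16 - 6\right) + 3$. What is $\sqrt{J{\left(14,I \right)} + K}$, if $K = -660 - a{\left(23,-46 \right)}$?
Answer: $\frac{\sqrt{34070}}{10} \approx 18.458$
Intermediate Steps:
$I = 13$ ($I = 10 + 3 = 13$)
$a{\left(x,c \right)} = \frac{9 c}{20}$ ($a{\left(x,c \right)} = c \frac{1}{2} + c \left(- \frac{1}{20}\right) = \frac{c}{2} - \frac{c}{20} = \frac{9 c}{20}$)
$K = - \frac{6393}{10}$ ($K = -660 - \frac{9}{20} \left(-46\right) = -660 - - \frac{207}{10} = -660 + \frac{207}{10} = - \frac{6393}{10} \approx -639.3$)
$\sqrt{J{\left(14,I \right)} + K} = \sqrt{70 \cdot 14 - \frac{6393}{10}} = \sqrt{980 - \frac{6393}{10}} = \sqrt{\frac{3407}{10}} = \frac{\sqrt{34070}}{10}$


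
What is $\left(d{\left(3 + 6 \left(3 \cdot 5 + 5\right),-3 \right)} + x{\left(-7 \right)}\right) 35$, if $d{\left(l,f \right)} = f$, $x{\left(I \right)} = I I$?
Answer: $1610$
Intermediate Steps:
$x{\left(I \right)} = I^{2}$
$\left(d{\left(3 + 6 \left(3 \cdot 5 + 5\right),-3 \right)} + x{\left(-7 \right)}\right) 35 = \left(-3 + \left(-7\right)^{2}\right) 35 = \left(-3 + 49\right) 35 = 46 \cdot 35 = 1610$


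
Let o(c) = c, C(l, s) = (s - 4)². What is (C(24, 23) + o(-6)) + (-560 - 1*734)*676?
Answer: -874389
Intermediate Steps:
C(l, s) = (-4 + s)²
(C(24, 23) + o(-6)) + (-560 - 1*734)*676 = ((-4 + 23)² - 6) + (-560 - 1*734)*676 = (19² - 6) + (-560 - 734)*676 = (361 - 6) - 1294*676 = 355 - 874744 = -874389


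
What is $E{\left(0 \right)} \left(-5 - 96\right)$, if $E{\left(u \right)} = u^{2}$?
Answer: $0$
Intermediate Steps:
$E{\left(0 \right)} \left(-5 - 96\right) = 0^{2} \left(-5 - 96\right) = 0 \left(-5 - 96\right) = 0 \left(-101\right) = 0$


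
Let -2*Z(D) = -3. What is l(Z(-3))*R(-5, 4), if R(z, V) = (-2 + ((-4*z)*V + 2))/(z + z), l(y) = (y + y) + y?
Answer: -36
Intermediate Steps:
Z(D) = 3/2 (Z(D) = -1/2*(-3) = 3/2)
l(y) = 3*y (l(y) = 2*y + y = 3*y)
R(z, V) = -2*V (R(z, V) = (-2 + (-4*V*z + 2))/((2*z)) = (-2 + (2 - 4*V*z))*(1/(2*z)) = (-4*V*z)*(1/(2*z)) = -2*V)
l(Z(-3))*R(-5, 4) = (3*(3/2))*(-2*4) = (9/2)*(-8) = -36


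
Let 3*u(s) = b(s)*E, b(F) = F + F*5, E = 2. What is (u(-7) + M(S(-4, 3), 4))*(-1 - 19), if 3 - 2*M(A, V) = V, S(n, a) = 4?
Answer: 570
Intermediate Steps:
M(A, V) = 3/2 - V/2
b(F) = 6*F (b(F) = F + 5*F = 6*F)
u(s) = 4*s (u(s) = ((6*s)*2)/3 = (12*s)/3 = 4*s)
(u(-7) + M(S(-4, 3), 4))*(-1 - 19) = (4*(-7) + (3/2 - ½*4))*(-1 - 19) = (-28 + (3/2 - 2))*(-20) = (-28 - ½)*(-20) = -57/2*(-20) = 570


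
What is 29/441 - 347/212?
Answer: -146879/93492 ≈ -1.5710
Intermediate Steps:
29/441 - 347/212 = -146879/93492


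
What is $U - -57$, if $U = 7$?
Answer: $64$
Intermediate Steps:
$U - -57 = 7 - -57 = 7 + 57 = 64$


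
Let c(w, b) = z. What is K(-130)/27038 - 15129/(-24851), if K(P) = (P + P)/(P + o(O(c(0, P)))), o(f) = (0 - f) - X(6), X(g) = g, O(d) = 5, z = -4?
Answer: 28841812721/47370454329 ≈ 0.60886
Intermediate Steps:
c(w, b) = -4
o(f) = -6 - f (o(f) = (0 - f) - 1*6 = -f - 6 = -6 - f)
K(P) = 2*P/(-11 + P) (K(P) = (P + P)/(P + (-6 - 1*5)) = (2*P)/(P + (-6 - 5)) = (2*P)/(P - 11) = (2*P)/(-11 + P) = 2*P/(-11 + P))
K(-130)/27038 - 15129/(-24851) = (2*(-130)/(-11 - 130))/27038 - 15129/(-24851) = (2*(-130)/(-141))*(1/27038) - 15129*(-1/24851) = (2*(-130)*(-1/141))*(1/27038) + 15129/24851 = (260/141)*(1/27038) + 15129/24851 = 130/1906179 + 15129/24851 = 28841812721/47370454329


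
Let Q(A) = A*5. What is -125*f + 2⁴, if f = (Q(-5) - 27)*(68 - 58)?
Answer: 65016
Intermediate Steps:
Q(A) = 5*A
f = -520 (f = (5*(-5) - 27)*(68 - 58) = (-25 - 27)*10 = -52*10 = -520)
-125*f + 2⁴ = -125*(-520) + 2⁴ = 65000 + 16 = 65016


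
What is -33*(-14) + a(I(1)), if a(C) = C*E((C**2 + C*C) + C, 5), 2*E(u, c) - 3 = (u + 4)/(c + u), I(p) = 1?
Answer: 7423/16 ≈ 463.94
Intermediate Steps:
E(u, c) = 3/2 + (4 + u)/(2*(c + u)) (E(u, c) = 3/2 + ((u + 4)/(c + u))/2 = 3/2 + ((4 + u)/(c + u))/2 = 3/2 + (4 + u)/(2*(c + u)))
a(C) = C*(19/2 + 2*C + 4*C**2)/(5 + C + 2*C**2) (a(C) = C*((2 + 2*((C**2 + C*C) + C) + (3/2)*5)/(5 + ((C**2 + C*C) + C))) = C*((2 + 2*((C**2 + C**2) + C) + 15/2)/(5 + ((C**2 + C**2) + C))) = C*((2 + 2*(2*C**2 + C) + 15/2)/(5 + (2*C**2 + C))) = C*((2 + 2*(C + 2*C**2) + 15/2)/(5 + (C + 2*C**2))) = C*((2 + (2*C + 4*C**2) + 15/2)/(5 + C + 2*C**2)) = C*((19/2 + 2*C + 4*C**2)/(5 + C + 2*C**2)) = C*(19/2 + 2*C + 4*C**2)/(5 + C + 2*C**2))
-33*(-14) + a(I(1)) = -33*(-14) + (1/2)*1*(19 + 4*1*(1 + 2*1))/(5 + 1*(1 + 2*1)) = 462 + (1/2)*1*(19 + 4*1*(1 + 2))/(5 + 1*(1 + 2)) = 462 + (1/2)*1*(19 + 4*1*3)/(5 + 1*3) = 462 + (1/2)*1*(19 + 12)/(5 + 3) = 462 + (1/2)*1*31/8 = 462 + (1/2)*1*(1/8)*31 = 462 + 31/16 = 7423/16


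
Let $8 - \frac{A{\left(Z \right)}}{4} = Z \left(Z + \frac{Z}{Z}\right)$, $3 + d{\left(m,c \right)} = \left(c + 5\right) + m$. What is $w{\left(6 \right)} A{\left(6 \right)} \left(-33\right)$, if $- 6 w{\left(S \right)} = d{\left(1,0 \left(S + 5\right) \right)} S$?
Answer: $-13464$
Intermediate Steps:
$d{\left(m,c \right)} = 2 + c + m$ ($d{\left(m,c \right)} = -3 + \left(\left(c + 5\right) + m\right) = -3 + \left(\left(5 + c\right) + m\right) = -3 + \left(5 + c + m\right) = 2 + c + m$)
$A{\left(Z \right)} = 32 - 4 Z \left(1 + Z\right)$ ($A{\left(Z \right)} = 32 - 4 Z \left(Z + \frac{Z}{Z}\right) = 32 - 4 Z \left(Z + 1\right) = 32 - 4 Z \left(1 + Z\right)$)
$w{\left(S \right)} = - \frac{S}{2}$ ($w{\left(S \right)} = - \frac{\left(2 + 0 \left(S + 5\right) + 1\right) S}{6} = - \frac{\left(2 + 0 \left(5 + S\right) + 1\right) S}{6} = - \frac{\left(2 + 0 + 1\right) S}{6} = - \frac{3 S}{6} = - \frac{S}{2}$)
$w{\left(6 \right)} A{\left(6 \right)} \left(-33\right) = \left(- \frac{1}{2}\right) 6 \left(32 - 24 - 4 \cdot 6^{2}\right) \left(-33\right) = - 3 \left(32 - 24 - 144\right) \left(-33\right) = \left(-3\right) \left(-136\right) \left(-33\right) = 408 \left(-33\right) = -13464$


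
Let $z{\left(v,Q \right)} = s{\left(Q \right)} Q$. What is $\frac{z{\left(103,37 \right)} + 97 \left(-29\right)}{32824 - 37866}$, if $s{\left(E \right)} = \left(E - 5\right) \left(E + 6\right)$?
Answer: $- \frac{48099}{5042} \approx -9.5397$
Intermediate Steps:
$s{\left(E \right)} = \left(-5 + E\right) \left(6 + E\right)$
$z{\left(v,Q \right)} = Q \left(-30 + Q + Q^{2}\right)$ ($z{\left(v,Q \right)} = \left(-30 + Q + Q^{2}\right) Q = Q \left(-30 + Q + Q^{2}\right)$)
$\frac{z{\left(103,37 \right)} + 97 \left(-29\right)}{32824 - 37866} = \frac{37 \left(-30 + 37 + 37^{2}\right) + 97 \left(-29\right)}{32824 - 37866} = \frac{37 \left(-30 + 37 + 1369\right) - 2813}{-5042} = \left(37 \cdot 1376 - 2813\right) \left(- \frac{1}{5042}\right) = \left(50912 - 2813\right) \left(- \frac{1}{5042}\right) = 48099 \left(- \frac{1}{5042}\right) = - \frac{48099}{5042}$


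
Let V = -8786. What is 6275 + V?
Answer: -2511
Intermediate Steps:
6275 + V = 6275 - 8786 = -2511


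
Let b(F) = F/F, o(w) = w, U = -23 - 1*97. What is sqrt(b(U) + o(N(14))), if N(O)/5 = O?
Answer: sqrt(71) ≈ 8.4261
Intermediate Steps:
U = -120 (U = -23 - 97 = -120)
N(O) = 5*O
b(F) = 1
sqrt(b(U) + o(N(14))) = sqrt(1 + 5*14) = sqrt(1 + 70) = sqrt(71)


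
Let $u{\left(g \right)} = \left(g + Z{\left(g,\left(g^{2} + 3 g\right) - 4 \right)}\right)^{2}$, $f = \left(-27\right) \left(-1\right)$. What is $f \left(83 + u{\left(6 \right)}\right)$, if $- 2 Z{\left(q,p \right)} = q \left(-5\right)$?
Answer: $14148$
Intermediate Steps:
$Z{\left(q,p \right)} = \frac{5 q}{2}$ ($Z{\left(q,p \right)} = - \frac{q \left(-5\right)}{2} = - \frac{\left(-5\right) q}{2} = \frac{5 q}{2}$)
$f = 27$
$u{\left(g \right)} = \frac{49 g^{2}}{4}$ ($u{\left(g \right)} = \left(g + \frac{5 g}{2}\right)^{2} = \left(\frac{7 g}{2}\right)^{2} = \frac{49 g^{2}}{4}$)
$f \left(83 + u{\left(6 \right)}\right) = 27 \left(83 + \frac{49 \cdot 6^{2}}{4}\right) = 27 \left(83 + \frac{49}{4} \cdot 36\right) = 27 \left(83 + 441\right) = 27 \cdot 524 = 14148$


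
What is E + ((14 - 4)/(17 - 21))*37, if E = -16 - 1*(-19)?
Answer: -179/2 ≈ -89.500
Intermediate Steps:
E = 3 (E = -16 + 19 = 3)
E + ((14 - 4)/(17 - 21))*37 = 3 + ((14 - 4)/(17 - 21))*37 = 3 + (10/(-4))*37 = 3 + (10*(-¼))*37 = 3 - 5/2*37 = 3 - 185/2 = -179/2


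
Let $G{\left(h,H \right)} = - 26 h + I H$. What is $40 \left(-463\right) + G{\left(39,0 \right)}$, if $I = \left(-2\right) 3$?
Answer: $-19534$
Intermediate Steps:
$I = -6$
$G{\left(h,H \right)} = - 26 h - 6 H$
$40 \left(-463\right) + G{\left(39,0 \right)} = 40 \left(-463\right) - 1014 = -18520 + \left(-1014 + 0\right) = -18520 - 1014 = -19534$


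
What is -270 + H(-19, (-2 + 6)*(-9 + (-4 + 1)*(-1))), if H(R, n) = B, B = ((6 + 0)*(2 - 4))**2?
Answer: -126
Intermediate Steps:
B = 144 (B = (6*(-2))**2 = (-12)**2 = 144)
H(R, n) = 144
-270 + H(-19, (-2 + 6)*(-9 + (-4 + 1)*(-1))) = -270 + 144 = -126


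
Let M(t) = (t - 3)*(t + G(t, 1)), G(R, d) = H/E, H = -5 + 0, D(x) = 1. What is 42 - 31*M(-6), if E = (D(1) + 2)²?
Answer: -1787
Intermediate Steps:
H = -5
E = 9 (E = (1 + 2)² = 3² = 9)
G(R, d) = -5/9
M(t) = (-3 + t)*(-5/9 + t) (M(t) = (t - 3)*(t - 5/9) = (-3 + t)*(-5/9 + t))
42 - 31*M(-6) = 42 - 31*(5/3 + (-6)² - 32/9*(-6)) = 42 - 31*(5/3 + 36 + 64/3) = 42 - 31*59 = 42 - 1829 = -1787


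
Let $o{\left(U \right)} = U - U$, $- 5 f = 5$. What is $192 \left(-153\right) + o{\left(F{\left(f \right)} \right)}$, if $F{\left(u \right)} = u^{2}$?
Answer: $-29376$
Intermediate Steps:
$f = -1$ ($f = \left(- \frac{1}{5}\right) 5 = -1$)
$o{\left(U \right)} = 0$
$192 \left(-153\right) + o{\left(F{\left(f \right)} \right)} = 192 \left(-153\right) + 0 = -29376 + 0 = -29376$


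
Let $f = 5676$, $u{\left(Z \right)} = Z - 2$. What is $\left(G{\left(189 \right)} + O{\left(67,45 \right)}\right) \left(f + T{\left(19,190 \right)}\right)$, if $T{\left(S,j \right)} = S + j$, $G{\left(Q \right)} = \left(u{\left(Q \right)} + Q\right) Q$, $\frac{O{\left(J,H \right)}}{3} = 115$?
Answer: $420241965$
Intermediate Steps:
$u{\left(Z \right)} = -2 + Z$
$O{\left(J,H \right)} = 345$ ($O{\left(J,H \right)} = 3 \cdot 115 = 345$)
$G{\left(Q \right)} = Q \left(-2 + 2 Q\right)$ ($G{\left(Q \right)} = \left(\left(-2 + Q\right) + Q\right) Q = \left(-2 + 2 Q\right) Q = Q \left(-2 + 2 Q\right)$)
$\left(G{\left(189 \right)} + O{\left(67,45 \right)}\right) \left(f + T{\left(19,190 \right)}\right) = \left(2 \cdot 189 \left(-1 + 189\right) + 345\right) \left(5676 + \left(19 + 190\right)\right) = \left(2 \cdot 189 \cdot 188 + 345\right) \left(5676 + 209\right) = \left(71064 + 345\right) 5885 = 71409 \cdot 5885 = 420241965$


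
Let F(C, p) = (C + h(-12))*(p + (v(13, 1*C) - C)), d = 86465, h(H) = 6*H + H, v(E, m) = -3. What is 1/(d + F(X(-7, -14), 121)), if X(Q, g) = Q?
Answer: 1/75090 ≈ 1.3317e-5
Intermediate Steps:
h(H) = 7*H
F(C, p) = (-84 + C)*(-3 + p - C) (F(C, p) = (C + 7*(-12))*(p + (-3 - C)) = (C - 84)*(-3 + p - C) = (-84 + C)*(-3 + p - C))
1/(d + F(X(-7, -14), 121)) = 1/(86465 + (252 - 1*(-7)² - 84*121 + 81*(-7) - 7*121)) = 1/(86465 + (252 - 1*49 - 10164 - 567 - 847)) = 1/(86465 + (252 - 49 - 10164 - 567 - 847)) = 1/(86465 - 11375) = 1/75090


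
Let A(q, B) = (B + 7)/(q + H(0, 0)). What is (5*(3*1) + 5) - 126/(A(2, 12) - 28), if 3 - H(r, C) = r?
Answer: 3050/121 ≈ 25.207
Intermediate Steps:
H(r, C) = 3 - r
A(q, B) = (7 + B)/(3 + q) (A(q, B) = (B + 7)/(q + (3 - 1*0)) = (7 + B)/(q + (3 + 0)) = (7 + B)/(q + 3) = (7 + B)/(3 + q))
(5*(3*1) + 5) - 126/(A(2, 12) - 28) = (5*(3*1) + 5) - 126/((7 + 12)/(3 + 2) - 28) = (5*3 + 5) - 126/(19/5 - 28) = (15 + 5) - 126/((⅕)*19 - 28) = 20 - 126/(19/5 - 28) = 20 - 126/(-121/5) = 20 - 5/121*(-126) = 20 + 630/121 = 3050/121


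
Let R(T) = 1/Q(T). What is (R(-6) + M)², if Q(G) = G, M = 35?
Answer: 43681/36 ≈ 1213.4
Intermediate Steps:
R(T) = 1/T
(R(-6) + M)² = (1/(-6) + 35)² = (-⅙ + 35)² = (209/6)² = 43681/36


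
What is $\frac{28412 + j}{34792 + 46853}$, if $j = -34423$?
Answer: $- \frac{6011}{81645} \approx -0.073624$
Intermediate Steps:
$\frac{28412 + j}{34792 + 46853} = \frac{28412 - 34423}{34792 + 46853} = - \frac{6011}{81645}$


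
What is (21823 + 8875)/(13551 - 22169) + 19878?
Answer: 85638953/4309 ≈ 19874.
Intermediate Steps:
(21823 + 8875)/(13551 - 22169) + 19878 = 30698/(-8618) + 19878 = 30698*(-1/8618) + 19878 = -15349/4309 + 19878 = 85638953/4309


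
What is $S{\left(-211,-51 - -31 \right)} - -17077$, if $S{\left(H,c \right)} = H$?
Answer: $16866$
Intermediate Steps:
$S{\left(-211,-51 - -31 \right)} - -17077 = -211 - -17077 = -211 + 17077 = 16866$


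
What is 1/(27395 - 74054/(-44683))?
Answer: 44683/1224164839 ≈ 3.6501e-5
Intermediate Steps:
1/(27395 - 74054/(-44683)) = 1/(27395 - 74054*(-1/44683)) = 1/(27395 + 74054/44683) = 1/(1224164839/44683) = 44683/1224164839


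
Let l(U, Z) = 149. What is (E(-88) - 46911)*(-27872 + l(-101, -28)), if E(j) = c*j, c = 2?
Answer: 1305392901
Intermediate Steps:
E(j) = 2*j
(E(-88) - 46911)*(-27872 + l(-101, -28)) = (2*(-88) - 46911)*(-27872 + 149) = (-176 - 46911)*(-27723) = -47087*(-27723) = 1305392901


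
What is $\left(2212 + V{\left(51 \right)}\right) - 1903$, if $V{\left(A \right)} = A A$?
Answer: $2910$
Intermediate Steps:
$V{\left(A \right)} = A^{2}$
$\left(2212 + V{\left(51 \right)}\right) - 1903 = \left(2212 + 51^{2}\right) - 1903 = \left(2212 + 2601\right) - 1903 = 4813 - 1903 = 2910$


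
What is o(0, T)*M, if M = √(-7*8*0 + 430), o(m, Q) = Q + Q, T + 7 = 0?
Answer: -14*√430 ≈ -290.31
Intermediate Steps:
T = -7 (T = -7 + 0 = -7)
o(m, Q) = 2*Q
M = √430 (M = √(-56*0 + 430) = √(0 + 430) = √430 ≈ 20.736)
o(0, T)*M = (2*(-7))*√430 = -14*√430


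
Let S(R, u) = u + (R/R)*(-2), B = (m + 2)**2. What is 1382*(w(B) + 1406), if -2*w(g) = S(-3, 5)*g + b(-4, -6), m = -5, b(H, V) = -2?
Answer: 1925817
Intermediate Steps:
B = 9 (B = (-5 + 2)**2 = (-3)**2 = 9)
S(R, u) = -2 + u (S(R, u) = u + 1*(-2) = u - 2 = -2 + u)
w(g) = 1 - 3*g/2 (w(g) = -((-2 + 5)*g - 2)/2 = -(3*g - 2)/2 = -(-2 + 3*g)/2 = 1 - 3*g/2)
1382*(w(B) + 1406) = 1382*((1 - 3/2*9) + 1406) = 1382*((1 - 27/2) + 1406) = 1382*(-25/2 + 1406) = 1382*(2787/2) = 1925817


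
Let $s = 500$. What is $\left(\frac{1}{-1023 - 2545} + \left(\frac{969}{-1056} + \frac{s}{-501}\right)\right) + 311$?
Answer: $\frac{12155194705}{39326496} \approx 309.08$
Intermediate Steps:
$\left(\frac{1}{-1023 - 2545} + \left(\frac{969}{-1056} + \frac{s}{-501}\right)\right) + 311 = \left(\frac{1}{-1023 - 2545} + \left(\frac{969}{-1056} + \frac{500}{-501}\right)\right) + 311 = \left(\frac{1}{-3568} + \left(969 \left(- \frac{1}{1056}\right) + 500 \left(- \frac{1}{501}\right)\right)\right) + 311 = \left(- \frac{1}{3568} - \frac{337823}{176352}\right) + 311 = - \frac{75345551}{39326496} + 311 = \frac{12155194705}{39326496}$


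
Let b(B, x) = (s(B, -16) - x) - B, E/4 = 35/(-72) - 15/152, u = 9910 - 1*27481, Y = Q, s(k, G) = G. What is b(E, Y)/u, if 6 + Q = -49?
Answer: -7069/3004641 ≈ -0.0023527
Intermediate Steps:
Q = -55 (Q = -6 - 49 = -55)
Y = -55
u = -17571 (u = 9910 - 27481 = -17571)
E = -400/171 (E = 4*(35/(-72) - 15/152) = 4*(35*(-1/72) - 15*1/152) = 4*(-35/72 - 15/152) = 4*(-100/171) = -400/171 ≈ -2.3392)
b(B, x) = -16 - B - x (b(B, x) = (-16 - x) - B = -16 - B - x)
b(E, Y)/u = (-16 - 1*(-400/171) - 1*(-55))/(-17571) = (-16 + 400/171 + 55)*(-1/17571) = (7069/171)*(-1/17571) = -7069/3004641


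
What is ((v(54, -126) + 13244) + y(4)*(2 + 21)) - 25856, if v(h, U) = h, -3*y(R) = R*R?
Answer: -38042/3 ≈ -12681.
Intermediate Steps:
y(R) = -R²/3 (y(R) = -R*R/3 = -R²/3)
((v(54, -126) + 13244) + y(4)*(2 + 21)) - 25856 = ((54 + 13244) + (-⅓*4²)*(2 + 21)) - 25856 = (13298 - ⅓*16*23) - 25856 = (13298 - 16/3*23) - 25856 = (13298 - 368/3) - 25856 = 39526/3 - 25856 = -38042/3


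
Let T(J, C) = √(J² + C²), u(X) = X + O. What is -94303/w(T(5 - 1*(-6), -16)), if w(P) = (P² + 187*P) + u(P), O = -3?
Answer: 17634661/6592406 - 4432241*√377/3296203 ≈ -23.433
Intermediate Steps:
u(X) = -3 + X (u(X) = X - 3 = -3 + X)
T(J, C) = √(C² + J²)
w(P) = -3 + P² + 188*P (w(P) = (P² + 187*P) + (-3 + P) = -3 + P² + 188*P)
-94303/w(T(5 - 1*(-6), -16)) = -94303/(-3 + (√((-16)² + (5 - 1*(-6))²))² + 188*√((-16)² + (5 - 1*(-6))²)) = -94303/(-3 + (√(256 + (5 + 6)²))² + 188*√(256 + (5 + 6)²)) = -94303/(-3 + (√(256 + 11²))² + 188*√(256 + 11²)) = -94303/(-3 + (√(256 + 121))² + 188*√(256 + 121)) = -94303/(-3 + (√377)² + 188*√377) = -94303/(-3 + 377 + 188*√377) = -94303/(374 + 188*√377)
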